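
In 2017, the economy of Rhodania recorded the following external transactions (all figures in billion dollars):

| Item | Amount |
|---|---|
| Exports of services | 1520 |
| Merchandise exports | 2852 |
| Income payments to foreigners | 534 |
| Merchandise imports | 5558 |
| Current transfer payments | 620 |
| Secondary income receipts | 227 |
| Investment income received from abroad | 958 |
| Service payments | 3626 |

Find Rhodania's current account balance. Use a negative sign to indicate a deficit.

-4781

Goods balance = 2852 - 5558 = -2706
Services balance = 1520 - 3626 = -2106
Trade balance (goods + services) = -2706 + (-2106) = -4812
Net primary income = 958 - 534 = 424
Net secondary income = 227 - 620 = -393
Current account = -4812 + 424 + (-393) = -4781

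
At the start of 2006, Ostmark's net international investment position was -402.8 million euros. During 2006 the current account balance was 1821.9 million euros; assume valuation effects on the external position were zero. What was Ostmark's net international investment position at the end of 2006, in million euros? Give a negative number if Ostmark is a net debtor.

With no valuation effects, change in NIIP = current account = 1821.9
End-of-year NIIP = -402.8 + 1821.9 = 1419.1

1419.1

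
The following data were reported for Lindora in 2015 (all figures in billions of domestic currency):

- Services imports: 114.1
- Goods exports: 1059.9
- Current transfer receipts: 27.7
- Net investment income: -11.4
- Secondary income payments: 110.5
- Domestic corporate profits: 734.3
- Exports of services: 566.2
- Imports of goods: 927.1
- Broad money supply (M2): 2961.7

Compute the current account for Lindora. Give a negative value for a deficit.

Goods balance = 1059.9 - 927.1 = 132.8
Services balance = 566.2 - 114.1 = 452.1
Trade balance (goods + services) = 132.8 + 452.1 = 584.9
Net primary income = -11.4
Net secondary income = 27.7 - 110.5 = -82.8
Current account = 584.9 + (-11.4) + (-82.8) = 490.7

490.7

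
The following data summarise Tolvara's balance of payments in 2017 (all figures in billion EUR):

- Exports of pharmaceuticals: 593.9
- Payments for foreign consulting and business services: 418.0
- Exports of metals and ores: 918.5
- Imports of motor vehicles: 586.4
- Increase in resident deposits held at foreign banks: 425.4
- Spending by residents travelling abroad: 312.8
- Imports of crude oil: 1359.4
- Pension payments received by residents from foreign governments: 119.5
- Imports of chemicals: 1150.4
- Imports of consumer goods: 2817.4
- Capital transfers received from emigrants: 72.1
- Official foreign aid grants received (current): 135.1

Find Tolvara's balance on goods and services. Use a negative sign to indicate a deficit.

-5132.0

Goods: -1150.4 + 593.9 - 586.4 + 918.5 - 1359.4 - 2817.4 = -4401.2
Services: -418.0 - 312.8 = -730.8
Trade balance = -4401.2 + (-730.8) = -5132.0
(Excluded from the trade balance — financial account: increase in resident deposits held at foreign banks 425.4; secondary income: pension payments received by residents from foreign governments 119.5, official foreign aid grants received (current) 135.1; capital account: capital transfers received from emigrants 72.1.)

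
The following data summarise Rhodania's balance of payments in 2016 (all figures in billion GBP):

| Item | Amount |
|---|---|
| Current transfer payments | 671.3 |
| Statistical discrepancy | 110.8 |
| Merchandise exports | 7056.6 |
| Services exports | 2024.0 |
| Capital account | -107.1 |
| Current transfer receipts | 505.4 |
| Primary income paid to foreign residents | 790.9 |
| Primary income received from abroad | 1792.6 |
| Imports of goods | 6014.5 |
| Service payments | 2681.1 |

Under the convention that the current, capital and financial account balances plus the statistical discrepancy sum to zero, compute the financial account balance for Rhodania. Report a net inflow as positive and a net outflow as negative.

-1224.5

Goods balance = 7056.6 - 6014.5 = 1042.1
Services balance = 2024.0 - 2681.1 = -657.1
Trade balance (goods + services) = 1042.1 + (-657.1) = 385.0
Net primary income = 1792.6 - 790.9 = 1001.7
Net secondary income = 505.4 - 671.3 = -165.9
Current account = 385.0 + 1001.7 + (-165.9) = 1220.8
Financial account = -(1220.8 + (-107.1) + 110.8) = -1224.5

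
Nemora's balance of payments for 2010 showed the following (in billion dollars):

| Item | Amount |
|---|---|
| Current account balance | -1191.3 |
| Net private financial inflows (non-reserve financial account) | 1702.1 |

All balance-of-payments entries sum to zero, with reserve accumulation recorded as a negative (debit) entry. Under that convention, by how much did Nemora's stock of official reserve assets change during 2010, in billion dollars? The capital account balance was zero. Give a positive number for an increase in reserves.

510.8

Official reserve transactions balance = -((-1191.3) + 1702.1) = -510.8
An accumulation of reserves is recorded as a debit (negative entry), so the change in the stock of reserves is the negative of that balance.
Change in official reserves = -(-510.8) = 510.8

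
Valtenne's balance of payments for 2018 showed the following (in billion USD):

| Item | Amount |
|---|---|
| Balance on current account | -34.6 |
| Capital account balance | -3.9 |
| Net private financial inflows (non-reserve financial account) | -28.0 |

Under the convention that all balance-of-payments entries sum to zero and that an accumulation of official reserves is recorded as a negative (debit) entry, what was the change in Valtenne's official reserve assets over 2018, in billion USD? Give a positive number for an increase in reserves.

-66.5

Official reserve transactions balance = -((-34.6) + (-3.9) + (-28.0)) = 66.5
An accumulation of reserves is recorded as a debit (negative entry), so the change in the stock of reserves is the negative of that balance.
Change in official reserves = -(66.5) = -66.5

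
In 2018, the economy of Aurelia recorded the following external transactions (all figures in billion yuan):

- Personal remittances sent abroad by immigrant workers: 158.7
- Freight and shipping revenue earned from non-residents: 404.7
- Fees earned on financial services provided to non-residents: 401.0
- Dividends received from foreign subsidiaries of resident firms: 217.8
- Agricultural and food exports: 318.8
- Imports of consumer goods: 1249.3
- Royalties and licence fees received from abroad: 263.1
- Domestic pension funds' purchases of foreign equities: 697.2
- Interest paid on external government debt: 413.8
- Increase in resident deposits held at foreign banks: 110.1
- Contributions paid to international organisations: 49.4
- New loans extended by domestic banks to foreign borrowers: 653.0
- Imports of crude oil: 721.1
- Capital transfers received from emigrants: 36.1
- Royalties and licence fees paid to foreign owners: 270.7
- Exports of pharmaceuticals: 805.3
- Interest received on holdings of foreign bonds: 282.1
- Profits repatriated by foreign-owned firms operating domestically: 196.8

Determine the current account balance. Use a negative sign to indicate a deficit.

Goods: -1249.3 + 318.8 + 805.3 - 721.1 = -846.3
Services: 401.0 - 270.7 + 404.7 + 263.1 = 798.1
Primary income: -196.8 - 413.8 + 282.1 + 217.8 = -110.7
Secondary income: -158.7 - 49.4 = -208.1
Current account = (-846.3) + 798.1 + (-110.7) + (-208.1) = -367.0
(Excluded from the current account — financial account: domestic pension funds' purchases of foreign equities 697.2, increase in resident deposits held at foreign banks 110.1, new loans extended by domestic banks to foreign borrowers 653.0; capital account: capital transfers received from emigrants 36.1.)

-367.0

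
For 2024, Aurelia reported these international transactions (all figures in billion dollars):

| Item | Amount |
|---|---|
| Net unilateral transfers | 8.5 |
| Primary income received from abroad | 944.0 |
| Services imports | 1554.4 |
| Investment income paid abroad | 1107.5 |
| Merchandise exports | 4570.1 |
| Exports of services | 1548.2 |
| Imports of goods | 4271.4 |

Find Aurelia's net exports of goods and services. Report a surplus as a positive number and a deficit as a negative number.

Goods balance = 4570.1 - 4271.4 = 298.7
Services balance = 1548.2 - 1554.4 = -6.2
Trade balance (goods + services) = 298.7 + (-6.2) = 292.5

292.5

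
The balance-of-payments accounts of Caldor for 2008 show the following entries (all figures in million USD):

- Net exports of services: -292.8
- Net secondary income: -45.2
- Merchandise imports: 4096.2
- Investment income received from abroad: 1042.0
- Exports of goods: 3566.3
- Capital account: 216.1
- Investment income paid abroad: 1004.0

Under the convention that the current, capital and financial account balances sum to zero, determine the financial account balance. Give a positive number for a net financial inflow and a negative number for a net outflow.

Goods balance = 3566.3 - 4096.2 = -529.9
Services balance = -292.8
Trade balance (goods + services) = -529.9 + (-292.8) = -822.7
Net primary income = 1042.0 - 1004.0 = 38.0
Net secondary income = -45.2
Current account = -822.7 + 38.0 + (-45.2) = -829.9
Financial account = -(-829.9 + 216.1) = 613.8

613.8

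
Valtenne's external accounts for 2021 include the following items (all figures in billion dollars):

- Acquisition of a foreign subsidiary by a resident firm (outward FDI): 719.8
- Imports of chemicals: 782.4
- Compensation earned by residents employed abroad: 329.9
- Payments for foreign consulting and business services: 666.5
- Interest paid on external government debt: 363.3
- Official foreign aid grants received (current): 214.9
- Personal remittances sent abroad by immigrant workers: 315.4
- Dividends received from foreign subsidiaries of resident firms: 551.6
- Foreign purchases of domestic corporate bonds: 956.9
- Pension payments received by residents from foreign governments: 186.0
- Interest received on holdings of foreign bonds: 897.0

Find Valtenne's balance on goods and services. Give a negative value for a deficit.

-1448.9

Goods: -782.4
Services: -666.5
Trade balance = -782.4 + (-666.5) = -1448.9
(Excluded from the trade balance — financial account: acquisition of a foreign subsidiary by a resident firm (outward FDI) 719.8, foreign purchases of domestic corporate bonds 956.9; primary income: compensation earned by residents employed abroad 329.9, interest paid on external government debt 363.3, dividends received from foreign subsidiaries of resident firms 551.6, interest received on holdings of foreign bonds 897.0; secondary income: official foreign aid grants received (current) 214.9, personal remittances sent abroad by immigrant workers 315.4, pension payments received by residents from foreign governments 186.0.)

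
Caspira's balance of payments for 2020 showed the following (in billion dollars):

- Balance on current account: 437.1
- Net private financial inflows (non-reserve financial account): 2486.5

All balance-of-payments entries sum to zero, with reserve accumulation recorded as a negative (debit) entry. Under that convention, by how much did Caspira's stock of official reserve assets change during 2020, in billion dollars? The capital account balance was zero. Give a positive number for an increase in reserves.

2923.6

Official reserve transactions balance = -(437.1 + 2486.5) = -2923.6
An accumulation of reserves is recorded as a debit (negative entry), so the change in the stock of reserves is the negative of that balance.
Change in official reserves = -(-2923.6) = 2923.6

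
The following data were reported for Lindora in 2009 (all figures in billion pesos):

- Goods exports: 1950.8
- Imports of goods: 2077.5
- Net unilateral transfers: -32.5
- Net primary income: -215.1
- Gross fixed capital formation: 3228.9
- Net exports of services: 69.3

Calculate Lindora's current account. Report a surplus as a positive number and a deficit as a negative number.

-305.0

Goods balance = 1950.8 - 2077.5 = -126.7
Services balance = 69.3
Trade balance (goods + services) = -126.7 + 69.3 = -57.4
Net primary income = -215.1
Net secondary income = -32.5
Current account = -57.4 + (-215.1) + (-32.5) = -305.0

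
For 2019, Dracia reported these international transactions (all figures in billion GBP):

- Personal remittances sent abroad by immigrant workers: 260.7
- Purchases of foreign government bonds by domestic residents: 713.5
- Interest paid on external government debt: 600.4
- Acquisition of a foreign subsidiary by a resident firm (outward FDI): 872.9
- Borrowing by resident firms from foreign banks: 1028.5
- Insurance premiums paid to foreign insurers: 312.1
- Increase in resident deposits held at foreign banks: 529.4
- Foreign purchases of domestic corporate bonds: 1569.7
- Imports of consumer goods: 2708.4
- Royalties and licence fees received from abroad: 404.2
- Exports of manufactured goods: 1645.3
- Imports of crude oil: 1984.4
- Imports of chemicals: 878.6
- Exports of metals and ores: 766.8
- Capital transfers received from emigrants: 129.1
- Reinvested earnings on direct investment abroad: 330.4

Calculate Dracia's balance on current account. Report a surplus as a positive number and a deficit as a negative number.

Goods: 766.8 - 878.6 - 2708.4 + 1645.3 - 1984.4 = -3159.3
Services: 404.2 - 312.1 = 92.1
Primary income: 330.4 - 600.4 = -270.0
Secondary income: -260.7
Current account = (-3159.3) + 92.1 + (-270.0) + (-260.7) = -3597.9
(Excluded from the current account — financial account: purchases of foreign government bonds by domestic residents 713.5, acquisition of a foreign subsidiary by a resident firm (outward FDI) 872.9, borrowing by resident firms from foreign banks 1028.5, increase in resident deposits held at foreign banks 529.4, foreign purchases of domestic corporate bonds 1569.7; capital account: capital transfers received from emigrants 129.1.)

-3597.9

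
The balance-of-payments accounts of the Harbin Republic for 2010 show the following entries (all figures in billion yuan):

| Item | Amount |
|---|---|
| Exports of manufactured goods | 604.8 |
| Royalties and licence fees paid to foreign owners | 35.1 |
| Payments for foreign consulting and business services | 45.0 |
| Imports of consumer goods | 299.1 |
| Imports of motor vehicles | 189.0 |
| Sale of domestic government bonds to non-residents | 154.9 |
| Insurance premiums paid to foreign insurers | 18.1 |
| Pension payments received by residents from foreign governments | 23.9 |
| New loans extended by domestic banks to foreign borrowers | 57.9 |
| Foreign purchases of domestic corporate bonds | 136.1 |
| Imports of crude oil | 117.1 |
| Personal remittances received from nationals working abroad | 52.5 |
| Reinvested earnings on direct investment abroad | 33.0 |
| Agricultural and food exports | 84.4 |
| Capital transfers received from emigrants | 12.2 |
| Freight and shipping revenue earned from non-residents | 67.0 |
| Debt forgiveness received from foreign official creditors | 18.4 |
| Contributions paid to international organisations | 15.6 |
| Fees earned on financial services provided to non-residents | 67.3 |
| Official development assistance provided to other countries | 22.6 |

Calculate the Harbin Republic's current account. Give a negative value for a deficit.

191.3

Goods: -299.1 - 189.0 + 604.8 + 84.4 - 117.1 = 84.0
Services: -35.1 + 67.0 - 45.0 + 67.3 - 18.1 = 36.1
Primary income: 33.0
Secondary income: 23.9 - 15.6 - 22.6 + 52.5 = 38.2
Current account = 84.0 + 36.1 + 33.0 + 38.2 = 191.3
(Excluded from the current account — financial account: sale of domestic government bonds to non-residents 154.9, new loans extended by domestic banks to foreign borrowers 57.9, foreign purchases of domestic corporate bonds 136.1; capital account: capital transfers received from emigrants 12.2, debt forgiveness received from foreign official creditors 18.4.)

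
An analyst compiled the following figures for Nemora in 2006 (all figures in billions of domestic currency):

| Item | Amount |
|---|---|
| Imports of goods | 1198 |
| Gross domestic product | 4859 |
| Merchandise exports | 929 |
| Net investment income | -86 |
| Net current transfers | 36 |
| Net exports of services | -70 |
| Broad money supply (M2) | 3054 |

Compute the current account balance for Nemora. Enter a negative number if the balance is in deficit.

-389

Goods balance = 929 - 1198 = -269
Services balance = -70
Trade balance (goods + services) = -269 + (-70) = -339
Net primary income = -86
Net secondary income = 36
Current account = -339 + (-86) + 36 = -389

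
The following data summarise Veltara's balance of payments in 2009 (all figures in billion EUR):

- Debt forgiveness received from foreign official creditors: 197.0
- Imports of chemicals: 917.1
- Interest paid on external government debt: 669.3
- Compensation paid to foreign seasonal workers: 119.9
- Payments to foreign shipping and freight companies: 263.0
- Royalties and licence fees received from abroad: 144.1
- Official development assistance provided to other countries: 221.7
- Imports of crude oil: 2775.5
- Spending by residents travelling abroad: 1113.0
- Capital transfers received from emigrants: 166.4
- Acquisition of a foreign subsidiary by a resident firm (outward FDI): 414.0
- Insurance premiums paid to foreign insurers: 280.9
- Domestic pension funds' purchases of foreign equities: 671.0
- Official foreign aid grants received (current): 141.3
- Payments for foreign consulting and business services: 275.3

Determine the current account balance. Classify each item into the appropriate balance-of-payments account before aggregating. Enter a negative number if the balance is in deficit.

-6350.3

Goods: -917.1 - 2775.5 = -3692.6
Services: 144.1 - 280.9 - 1113.0 - 263.0 - 275.3 = -1788.1
Primary income: -669.3 - 119.9 = -789.2
Secondary income: 141.3 - 221.7 = -80.4
Current account = (-3692.6) + (-1788.1) + (-789.2) + (-80.4) = -6350.3
(Excluded from the current account — capital account: debt forgiveness received from foreign official creditors 197.0, capital transfers received from emigrants 166.4; financial account: acquisition of a foreign subsidiary by a resident firm (outward FDI) 414.0, domestic pension funds' purchases of foreign equities 671.0.)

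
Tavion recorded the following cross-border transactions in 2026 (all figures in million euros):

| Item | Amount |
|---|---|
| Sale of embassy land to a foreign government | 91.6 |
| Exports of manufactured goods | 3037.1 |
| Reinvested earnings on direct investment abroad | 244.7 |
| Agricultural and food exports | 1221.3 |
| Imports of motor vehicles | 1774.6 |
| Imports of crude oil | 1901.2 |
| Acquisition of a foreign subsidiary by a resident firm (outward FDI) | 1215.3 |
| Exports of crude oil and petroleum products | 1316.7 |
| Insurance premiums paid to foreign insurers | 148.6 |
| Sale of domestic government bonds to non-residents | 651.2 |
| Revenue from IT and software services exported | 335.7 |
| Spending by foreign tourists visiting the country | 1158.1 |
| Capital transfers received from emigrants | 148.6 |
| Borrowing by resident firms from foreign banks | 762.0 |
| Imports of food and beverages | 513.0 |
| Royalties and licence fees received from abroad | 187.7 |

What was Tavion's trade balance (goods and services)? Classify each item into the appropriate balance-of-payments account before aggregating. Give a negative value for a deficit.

Goods: -1774.6 - 513.0 + 1221.3 + 3037.1 + 1316.7 - 1901.2 = 1386.3
Services: 1158.1 - 148.6 + 335.7 + 187.7 = 1532.9
Trade balance = 1386.3 + 1532.9 = 2919.2
(Excluded from the trade balance — capital account: sale of embassy land to a foreign government 91.6, capital transfers received from emigrants 148.6; primary income: reinvested earnings on direct investment abroad 244.7; financial account: acquisition of a foreign subsidiary by a resident firm (outward FDI) 1215.3, sale of domestic government bonds to non-residents 651.2, borrowing by resident firms from foreign banks 762.0.)

2919.2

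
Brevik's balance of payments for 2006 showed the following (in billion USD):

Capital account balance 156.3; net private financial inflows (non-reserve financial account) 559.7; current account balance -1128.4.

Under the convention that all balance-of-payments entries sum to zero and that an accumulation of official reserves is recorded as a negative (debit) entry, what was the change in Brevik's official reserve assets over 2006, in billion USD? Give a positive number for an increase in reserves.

-412.4

Official reserve transactions balance = -((-1128.4) + 156.3 + 559.7) = 412.4
An accumulation of reserves is recorded as a debit (negative entry), so the change in the stock of reserves is the negative of that balance.
Change in official reserves = -(412.4) = -412.4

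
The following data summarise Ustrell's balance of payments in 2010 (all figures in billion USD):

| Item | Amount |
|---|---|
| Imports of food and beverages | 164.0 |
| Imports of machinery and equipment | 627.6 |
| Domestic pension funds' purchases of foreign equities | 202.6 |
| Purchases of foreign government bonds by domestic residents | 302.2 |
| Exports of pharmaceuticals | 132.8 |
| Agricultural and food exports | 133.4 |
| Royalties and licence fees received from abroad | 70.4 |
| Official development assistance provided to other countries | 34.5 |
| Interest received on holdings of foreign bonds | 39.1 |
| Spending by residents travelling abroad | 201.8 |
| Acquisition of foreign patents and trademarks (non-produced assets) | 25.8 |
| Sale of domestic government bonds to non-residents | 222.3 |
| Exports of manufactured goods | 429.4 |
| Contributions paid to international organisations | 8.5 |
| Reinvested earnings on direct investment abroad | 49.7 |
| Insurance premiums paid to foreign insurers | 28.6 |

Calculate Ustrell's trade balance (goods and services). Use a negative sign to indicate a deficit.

-256.0

Goods: 133.4 + 429.4 - 627.6 - 164.0 + 132.8 = -96.0
Services: -201.8 - 28.6 + 70.4 = -160.0
Trade balance = -96.0 + (-160.0) = -256.0
(Excluded from the trade balance — financial account: domestic pension funds' purchases of foreign equities 202.6, purchases of foreign government bonds by domestic residents 302.2, sale of domestic government bonds to non-residents 222.3; secondary income: official development assistance provided to other countries 34.5, contributions paid to international organisations 8.5; primary income: interest received on holdings of foreign bonds 39.1, reinvested earnings on direct investment abroad 49.7; capital account: acquisition of foreign patents and trademarks (non-produced assets) 25.8.)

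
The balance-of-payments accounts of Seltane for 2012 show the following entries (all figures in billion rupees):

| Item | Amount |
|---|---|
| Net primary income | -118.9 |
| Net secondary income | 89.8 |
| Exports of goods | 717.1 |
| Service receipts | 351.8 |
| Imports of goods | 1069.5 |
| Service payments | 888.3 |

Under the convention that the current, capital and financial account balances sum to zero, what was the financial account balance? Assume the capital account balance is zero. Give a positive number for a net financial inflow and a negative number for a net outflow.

Goods balance = 717.1 - 1069.5 = -352.4
Services balance = 351.8 - 888.3 = -536.5
Trade balance (goods + services) = -352.4 + (-536.5) = -888.9
Net primary income = -118.9
Net secondary income = 89.8
Current account = -888.9 + (-118.9) + 89.8 = -918.0
Financial account = -(-918.0) = 918.0

918.0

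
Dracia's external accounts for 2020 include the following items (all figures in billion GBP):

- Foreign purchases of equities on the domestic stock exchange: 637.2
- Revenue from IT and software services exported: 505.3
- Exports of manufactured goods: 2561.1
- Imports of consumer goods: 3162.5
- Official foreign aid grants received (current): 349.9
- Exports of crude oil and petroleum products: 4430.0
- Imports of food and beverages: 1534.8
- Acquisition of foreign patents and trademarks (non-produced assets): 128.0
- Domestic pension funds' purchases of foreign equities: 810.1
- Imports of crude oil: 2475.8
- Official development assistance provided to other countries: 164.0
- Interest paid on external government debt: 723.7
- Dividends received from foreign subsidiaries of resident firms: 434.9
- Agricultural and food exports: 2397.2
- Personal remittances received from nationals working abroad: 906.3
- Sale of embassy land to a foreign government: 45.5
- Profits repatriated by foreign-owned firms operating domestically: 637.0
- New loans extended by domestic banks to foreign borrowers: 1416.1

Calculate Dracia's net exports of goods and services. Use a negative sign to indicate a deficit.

2720.5

Goods: -1534.8 + 2397.2 + 2561.1 - 2475.8 + 4430.0 - 3162.5 = 2215.2
Services: 505.3
Trade balance = 2215.2 + 505.3 = 2720.5
(Excluded from the trade balance — financial account: foreign purchases of equities on the domestic stock exchange 637.2, domestic pension funds' purchases of foreign equities 810.1, new loans extended by domestic banks to foreign borrowers 1416.1; secondary income: official foreign aid grants received (current) 349.9, official development assistance provided to other countries 164.0, personal remittances received from nationals working abroad 906.3; capital account: acquisition of foreign patents and trademarks (non-produced assets) 128.0, sale of embassy land to a foreign government 45.5; primary income: interest paid on external government debt 723.7, dividends received from foreign subsidiaries of resident firms 434.9, profits repatriated by foreign-owned firms operating domestically 637.0.)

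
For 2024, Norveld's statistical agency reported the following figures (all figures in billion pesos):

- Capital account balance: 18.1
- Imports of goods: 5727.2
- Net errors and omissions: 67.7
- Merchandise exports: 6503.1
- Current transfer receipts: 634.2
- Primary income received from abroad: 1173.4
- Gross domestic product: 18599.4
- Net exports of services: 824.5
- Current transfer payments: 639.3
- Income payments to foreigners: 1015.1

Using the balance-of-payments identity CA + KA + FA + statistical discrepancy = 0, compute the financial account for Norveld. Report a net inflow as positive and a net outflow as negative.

-1839.4

Goods balance = 6503.1 - 5727.2 = 775.9
Services balance = 824.5
Trade balance (goods + services) = 775.9 + 824.5 = 1600.4
Net primary income = 1173.4 - 1015.1 = 158.3
Net secondary income = 634.2 - 639.3 = -5.1
Current account = 1600.4 + 158.3 + (-5.1) = 1753.6
Financial account = -(1753.6 + 18.1 + 67.7) = -1839.4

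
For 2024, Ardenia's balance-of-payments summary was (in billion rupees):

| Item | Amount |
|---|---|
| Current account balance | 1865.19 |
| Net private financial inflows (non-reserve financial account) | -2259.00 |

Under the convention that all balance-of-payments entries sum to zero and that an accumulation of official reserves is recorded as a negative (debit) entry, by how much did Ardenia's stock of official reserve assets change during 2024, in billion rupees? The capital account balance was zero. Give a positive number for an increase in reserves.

-393.81

Official reserve transactions balance = -(1865.19 + (-2259.00)) = 393.81
An accumulation of reserves is recorded as a debit (negative entry), so the change in the stock of reserves is the negative of that balance.
Change in official reserves = -(393.81) = -393.81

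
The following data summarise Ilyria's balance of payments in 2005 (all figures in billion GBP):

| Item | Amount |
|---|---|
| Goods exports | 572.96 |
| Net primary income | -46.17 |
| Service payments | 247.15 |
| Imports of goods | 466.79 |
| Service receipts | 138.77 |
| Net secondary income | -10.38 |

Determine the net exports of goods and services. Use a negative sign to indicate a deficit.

Goods balance = 572.96 - 466.79 = 106.17
Services balance = 138.77 - 247.15 = -108.38
Trade balance (goods + services) = 106.17 + (-108.38) = -2.21

-2.21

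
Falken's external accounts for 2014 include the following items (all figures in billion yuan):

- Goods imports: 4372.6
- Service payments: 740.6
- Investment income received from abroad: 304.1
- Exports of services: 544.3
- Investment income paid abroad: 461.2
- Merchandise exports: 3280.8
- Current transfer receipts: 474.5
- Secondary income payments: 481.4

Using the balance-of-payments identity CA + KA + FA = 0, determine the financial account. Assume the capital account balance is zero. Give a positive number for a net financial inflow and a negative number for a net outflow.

Goods balance = 3280.8 - 4372.6 = -1091.8
Services balance = 544.3 - 740.6 = -196.3
Trade balance (goods + services) = -1091.8 + (-196.3) = -1288.1
Net primary income = 304.1 - 461.2 = -157.1
Net secondary income = 474.5 - 481.4 = -6.9
Current account = -1288.1 + (-157.1) + (-6.9) = -1452.1
Financial account = -(-1452.1) = 1452.1

1452.1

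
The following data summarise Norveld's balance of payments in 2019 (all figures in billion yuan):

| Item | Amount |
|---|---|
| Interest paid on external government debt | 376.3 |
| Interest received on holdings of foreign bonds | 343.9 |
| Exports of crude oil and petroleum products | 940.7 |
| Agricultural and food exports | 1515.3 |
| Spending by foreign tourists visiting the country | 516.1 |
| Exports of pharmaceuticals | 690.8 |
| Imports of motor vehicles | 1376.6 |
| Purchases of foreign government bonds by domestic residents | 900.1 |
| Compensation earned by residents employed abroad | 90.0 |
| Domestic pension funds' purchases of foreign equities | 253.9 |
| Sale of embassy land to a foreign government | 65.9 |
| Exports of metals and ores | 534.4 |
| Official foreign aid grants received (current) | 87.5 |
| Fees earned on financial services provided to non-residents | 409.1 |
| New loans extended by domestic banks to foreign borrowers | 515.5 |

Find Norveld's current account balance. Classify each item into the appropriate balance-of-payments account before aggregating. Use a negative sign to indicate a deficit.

3374.9

Goods: 534.4 + 1515.3 + 940.7 - 1376.6 + 690.8 = 2304.6
Services: 409.1 + 516.1 = 925.2
Primary income: 90.0 + 343.9 - 376.3 = 57.6
Secondary income: 87.5
Current account = 2304.6 + 925.2 + 57.6 + 87.5 = 3374.9
(Excluded from the current account — financial account: purchases of foreign government bonds by domestic residents 900.1, domestic pension funds' purchases of foreign equities 253.9, new loans extended by domestic banks to foreign borrowers 515.5; capital account: sale of embassy land to a foreign government 65.9.)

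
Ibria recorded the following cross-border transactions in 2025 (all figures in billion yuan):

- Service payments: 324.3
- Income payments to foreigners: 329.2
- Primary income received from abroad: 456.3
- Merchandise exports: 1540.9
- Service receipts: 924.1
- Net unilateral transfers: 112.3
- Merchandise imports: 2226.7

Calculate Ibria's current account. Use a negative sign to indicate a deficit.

Goods balance = 1540.9 - 2226.7 = -685.8
Services balance = 924.1 - 324.3 = 599.8
Trade balance (goods + services) = -685.8 + 599.8 = -86.0
Net primary income = 456.3 - 329.2 = 127.1
Net secondary income = 112.3
Current account = -86.0 + 127.1 + 112.3 = 153.4

153.4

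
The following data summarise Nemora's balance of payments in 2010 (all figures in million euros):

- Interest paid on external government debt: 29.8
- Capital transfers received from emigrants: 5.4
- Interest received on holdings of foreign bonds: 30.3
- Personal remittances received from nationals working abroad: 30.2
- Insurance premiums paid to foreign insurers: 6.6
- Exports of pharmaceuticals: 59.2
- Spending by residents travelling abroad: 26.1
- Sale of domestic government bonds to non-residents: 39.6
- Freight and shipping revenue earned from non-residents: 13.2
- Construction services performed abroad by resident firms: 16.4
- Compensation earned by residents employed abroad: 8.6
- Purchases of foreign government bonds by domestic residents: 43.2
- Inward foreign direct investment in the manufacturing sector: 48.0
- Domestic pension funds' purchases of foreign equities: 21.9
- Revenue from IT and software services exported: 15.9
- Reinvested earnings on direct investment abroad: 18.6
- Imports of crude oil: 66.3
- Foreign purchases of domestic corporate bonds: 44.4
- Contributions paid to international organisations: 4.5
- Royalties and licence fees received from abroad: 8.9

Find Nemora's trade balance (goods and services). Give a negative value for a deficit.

Goods: 59.2 - 66.3 = -7.1
Services: 13.2 - 6.6 + 8.9 + 15.9 - 26.1 + 16.4 = 21.7
Trade balance = -7.1 + 21.7 = 14.6
(Excluded from the trade balance — primary income: interest paid on external government debt 29.8, interest received on holdings of foreign bonds 30.3, compensation earned by residents employed abroad 8.6, reinvested earnings on direct investment abroad 18.6; capital account: capital transfers received from emigrants 5.4; secondary income: personal remittances received from nationals working abroad 30.2, contributions paid to international organisations 4.5; financial account: sale of domestic government bonds to non-residents 39.6, purchases of foreign government bonds by domestic residents 43.2, inward foreign direct investment in the manufacturing sector 48.0, domestic pension funds' purchases of foreign equities 21.9, foreign purchases of domestic corporate bonds 44.4.)

14.6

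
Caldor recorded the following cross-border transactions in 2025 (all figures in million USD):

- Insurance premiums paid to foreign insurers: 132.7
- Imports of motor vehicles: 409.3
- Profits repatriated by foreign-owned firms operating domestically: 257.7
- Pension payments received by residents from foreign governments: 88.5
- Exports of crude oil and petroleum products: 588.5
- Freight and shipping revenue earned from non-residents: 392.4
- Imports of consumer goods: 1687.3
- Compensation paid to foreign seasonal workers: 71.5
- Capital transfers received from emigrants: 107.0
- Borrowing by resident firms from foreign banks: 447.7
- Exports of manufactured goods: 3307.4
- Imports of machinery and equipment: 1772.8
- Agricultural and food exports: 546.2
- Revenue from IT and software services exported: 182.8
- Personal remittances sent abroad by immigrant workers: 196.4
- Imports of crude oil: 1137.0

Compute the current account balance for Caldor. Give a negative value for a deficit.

-558.9

Goods: 3307.4 + 546.2 + 588.5 - 1687.3 - 409.3 - 1772.8 - 1137.0 = -564.3
Services: -132.7 + 392.4 + 182.8 = 442.5
Primary income: -71.5 - 257.7 = -329.2
Secondary income: 88.5 - 196.4 = -107.9
Current account = (-564.3) + 442.5 + (-329.2) + (-107.9) = -558.9
(Excluded from the current account — capital account: capital transfers received from emigrants 107.0; financial account: borrowing by resident firms from foreign banks 447.7.)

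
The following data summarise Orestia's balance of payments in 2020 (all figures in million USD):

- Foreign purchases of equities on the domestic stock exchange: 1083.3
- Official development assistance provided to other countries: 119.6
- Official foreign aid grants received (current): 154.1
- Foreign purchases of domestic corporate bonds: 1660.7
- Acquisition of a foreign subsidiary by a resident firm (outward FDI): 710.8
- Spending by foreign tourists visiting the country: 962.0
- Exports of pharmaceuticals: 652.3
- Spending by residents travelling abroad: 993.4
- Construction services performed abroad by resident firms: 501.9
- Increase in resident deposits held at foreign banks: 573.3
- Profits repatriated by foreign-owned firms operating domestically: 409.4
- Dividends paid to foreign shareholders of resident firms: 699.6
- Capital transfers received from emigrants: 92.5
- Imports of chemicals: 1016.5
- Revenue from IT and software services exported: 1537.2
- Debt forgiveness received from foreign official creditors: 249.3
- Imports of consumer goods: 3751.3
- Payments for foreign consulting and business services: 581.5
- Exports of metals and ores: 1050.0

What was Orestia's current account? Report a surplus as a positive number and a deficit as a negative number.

-2713.8

Goods: -3751.3 + 652.3 - 1016.5 + 1050.0 = -3065.5
Services: 1537.2 + 501.9 - 581.5 + 962.0 - 993.4 = 1426.2
Primary income: -699.6 - 409.4 = -1109.0
Secondary income: 154.1 - 119.6 = 34.5
Current account = (-3065.5) + 1426.2 + (-1109.0) + 34.5 = -2713.8
(Excluded from the current account — financial account: foreign purchases of equities on the domestic stock exchange 1083.3, foreign purchases of domestic corporate bonds 1660.7, acquisition of a foreign subsidiary by a resident firm (outward FDI) 710.8, increase in resident deposits held at foreign banks 573.3; capital account: capital transfers received from emigrants 92.5, debt forgiveness received from foreign official creditors 249.3.)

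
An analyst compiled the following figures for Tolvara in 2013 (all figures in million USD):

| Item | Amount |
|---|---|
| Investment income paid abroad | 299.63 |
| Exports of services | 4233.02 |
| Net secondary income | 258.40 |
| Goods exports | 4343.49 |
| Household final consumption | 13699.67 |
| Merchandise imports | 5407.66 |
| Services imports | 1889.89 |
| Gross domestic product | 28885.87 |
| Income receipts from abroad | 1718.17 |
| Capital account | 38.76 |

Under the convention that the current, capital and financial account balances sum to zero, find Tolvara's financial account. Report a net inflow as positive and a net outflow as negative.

-2994.66

Goods balance = 4343.49 - 5407.66 = -1064.17
Services balance = 4233.02 - 1889.89 = 2343.13
Trade balance (goods + services) = -1064.17 + 2343.13 = 1278.96
Net primary income = 1718.17 - 299.63 = 1418.54
Net secondary income = 258.40
Current account = 1278.96 + 1418.54 + 258.40 = 2955.90
Financial account = -(2955.90 + 38.76) = -2994.66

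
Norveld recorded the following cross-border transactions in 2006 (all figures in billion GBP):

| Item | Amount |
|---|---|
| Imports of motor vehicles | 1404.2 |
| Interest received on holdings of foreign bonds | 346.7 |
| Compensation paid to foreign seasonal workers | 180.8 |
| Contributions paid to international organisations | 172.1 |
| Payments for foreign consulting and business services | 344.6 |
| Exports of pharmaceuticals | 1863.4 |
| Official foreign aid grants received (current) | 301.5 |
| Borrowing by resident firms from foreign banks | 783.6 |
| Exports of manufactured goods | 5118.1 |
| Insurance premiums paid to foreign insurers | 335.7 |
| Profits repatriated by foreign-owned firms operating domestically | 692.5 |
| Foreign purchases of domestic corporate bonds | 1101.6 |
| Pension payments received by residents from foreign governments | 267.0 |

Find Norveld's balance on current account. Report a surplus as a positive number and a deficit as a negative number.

Goods: -1404.2 + 1863.4 + 5118.1 = 5577.3
Services: -335.7 - 344.6 = -680.3
Primary income: 346.7 - 692.5 - 180.8 = -526.6
Secondary income: -172.1 + 301.5 + 267.0 = 396.4
Current account = 5577.3 + (-680.3) + (-526.6) + 396.4 = 4766.8
(Excluded from the current account — financial account: borrowing by resident firms from foreign banks 783.6, foreign purchases of domestic corporate bonds 1101.6.)

4766.8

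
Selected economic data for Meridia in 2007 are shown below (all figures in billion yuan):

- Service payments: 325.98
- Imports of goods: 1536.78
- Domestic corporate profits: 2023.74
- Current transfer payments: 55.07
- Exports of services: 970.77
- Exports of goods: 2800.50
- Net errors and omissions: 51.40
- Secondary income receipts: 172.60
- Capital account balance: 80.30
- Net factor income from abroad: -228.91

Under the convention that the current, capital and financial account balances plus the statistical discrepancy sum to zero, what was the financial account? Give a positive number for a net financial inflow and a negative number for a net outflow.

-1928.83

Goods balance = 2800.50 - 1536.78 = 1263.72
Services balance = 970.77 - 325.98 = 644.79
Trade balance (goods + services) = 1263.72 + 644.79 = 1908.51
Net primary income = -228.91
Net secondary income = 172.60 - 55.07 = 117.53
Current account = 1908.51 + (-228.91) + 117.53 = 1797.13
Financial account = -(1797.13 + 80.30 + 51.40) = -1928.83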